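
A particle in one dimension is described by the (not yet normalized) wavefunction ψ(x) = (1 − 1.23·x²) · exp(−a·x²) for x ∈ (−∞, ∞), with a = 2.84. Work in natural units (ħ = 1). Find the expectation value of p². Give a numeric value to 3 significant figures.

4.51

p² ψ = −ħ² d²ψ/dx²; ⟨p²⟩ = −ħ² ∫ ψ*·ψ'' dx / ∫|ψ|² dx.
Expand each integrand as polynomial × e^(−2ax²) and use ∫x^(2j)·e^(−2ax²) dx = (2j−1)!!/(4a)^j · √(π/(2a)), odd powers → 0; here √(π/(2a)) = 0.74371. Differentiate with the product rule, d/dx e^(−ax²) = −2ax·e^(−ax²).
State is unnormalized: ∫|ψ|² dx = 0.60881, and ∫ψ*·(−ħ² ψ'') dx = 2.7428, so ⟨p²⟩ = 2.7428 / 0.60881.
⟨p²⟩ = 4.5052.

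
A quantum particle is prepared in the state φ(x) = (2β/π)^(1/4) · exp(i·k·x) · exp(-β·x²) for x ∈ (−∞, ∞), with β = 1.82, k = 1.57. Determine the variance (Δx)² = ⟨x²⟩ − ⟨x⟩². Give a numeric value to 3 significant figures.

0.137

Compute ⟨x⟩ and ⟨x²⟩ separately, then (Δx)² = ⟨x²⟩ − ⟨x⟩².
Gaussian moments: ∫x^(2j)·e^(−2βx²) dx = (2j−1)!!/(4β)^j · √(π/(2β)), odd powers integrate to 0; here √(π/(2β)) = 0.92902.
⟨x⟩ = 0.0000 and ⟨x²⟩ = 0.13736.
(Δx)² = 0.13736 − (0.0000)² = 0.13736.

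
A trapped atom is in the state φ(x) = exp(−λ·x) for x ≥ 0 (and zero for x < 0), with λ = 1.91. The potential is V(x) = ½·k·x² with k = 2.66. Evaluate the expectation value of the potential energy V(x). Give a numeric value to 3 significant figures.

⟨V⟩ = ∫ V(x)·|φ|² dx / ∫|φ|² dx.
Every integrand reduces to terms xʲ·e^(−2λx) on [0, ∞); use ∫₀^∞ xʲ·e^(−2λx) dx = j!/(2λ)^(j+1).
State is unnormalized: ∫|φ|² dx = 0.26178, and ∫φ*·V(x)·φ dx = 0.047719, so ⟨V⟩ = 0.047719 / 0.26178.
⟨V⟩ = 0.18229.

0.182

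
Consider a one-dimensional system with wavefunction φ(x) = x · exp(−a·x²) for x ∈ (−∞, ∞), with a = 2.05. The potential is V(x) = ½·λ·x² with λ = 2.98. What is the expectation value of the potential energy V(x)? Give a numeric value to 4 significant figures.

0.5451

⟨V⟩ = ∫ V(x)·|φ|² dx / ∫|φ|² dx.
Expand each integrand as polynomial × e^(−2ax²) and use ∫x^(2j)·e^(−2ax²) dx = (2j−1)!!/(4a)^j · √(π/(2a)), odd powers → 0; here √(π/(2a)) = 0.87535.
State is unnormalized: ∫|φ|² dx = 0.10675, and ∫φ*·V(x)·φ dx = 0.058192, so ⟨V⟩ = 0.058192 / 0.10675.
⟨V⟩ = 0.54512.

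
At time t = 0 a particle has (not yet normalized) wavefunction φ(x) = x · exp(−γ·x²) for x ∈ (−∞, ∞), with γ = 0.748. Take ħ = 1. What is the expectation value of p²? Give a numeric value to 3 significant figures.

2.24

p² φ = −ħ² d²φ/dx²; ⟨p²⟩ = −ħ² ∫ φ*·φ'' dx / ∫|φ|² dx.
Expand each integrand as polynomial × e^(−2γx²) and use ∫x^(2j)·e^(−2γx²) dx = (2j−1)!!/(4γ)^j · √(π/(2γ)), odd powers → 0; here √(π/(2γ)) = 1.4491. Differentiate with the product rule, d/dx e^(−γx²) = −2γx·e^(−γx²).
State is unnormalized: ∫|φ|² dx = 0.48434, and ∫φ*·(−ħ² φ'') dx = 1.0869, so ⟨p²⟩ = 1.0869 / 0.48434.
⟨p²⟩ = 2.2440.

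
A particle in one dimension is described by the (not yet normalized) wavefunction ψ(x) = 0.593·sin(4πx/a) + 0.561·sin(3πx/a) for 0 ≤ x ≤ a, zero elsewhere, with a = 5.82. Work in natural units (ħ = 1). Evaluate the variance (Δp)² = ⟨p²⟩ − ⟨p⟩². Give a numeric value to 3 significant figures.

3.70

Compute ⟨p⟩ and ⟨p²⟩ separately; (Δp)² = ⟨p²⟩ − ⟨p⟩².
d²/dx² sin(jπx/a) = −(jπ/a)²·sin(jπx/a); on 0 ≤ x ≤ a, ∫sin²(jπx/a) dx = a/2 and ∫sin(jπx/a)·sin(lπx/a) dx = 0 for j ≠ l, so only diagonal terms survive in ∫|ψ|² and ∫ψ·ψ″; ∫ψ·ψ′ dx = [ψ²/2] between the walls = 0.
Normalization: ∫|ψ|² dx = 1.9391.
⟨p⟩ = 0.0000 and ⟨p²⟩ = 3.6987.
(Δp)² = 3.6987 − (0.0000)² = 3.6987.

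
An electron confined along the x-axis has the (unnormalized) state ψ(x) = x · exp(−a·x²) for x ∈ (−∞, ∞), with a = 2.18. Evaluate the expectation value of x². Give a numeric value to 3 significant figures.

⟨x²⟩ = ∫ x²·|ψ|² dx / ∫|ψ|² dx (integrals over the domain).
Expand each integrand as polynomial × e^(−2ax²) and use ∫x^(2j)·e^(−2ax²) dx = (2j−1)!!/(4a)^j · √(π/(2a)), odd powers → 0; here √(π/(2a)) = 0.84885.
State is unnormalized: ∫|ψ|² dx = 0.097345, and ∫ψ*·x²·ψ dx = 0.033490, so ⟨x²⟩ = 0.033490 / 0.097345.
⟨x²⟩ = 0.34404.

0.344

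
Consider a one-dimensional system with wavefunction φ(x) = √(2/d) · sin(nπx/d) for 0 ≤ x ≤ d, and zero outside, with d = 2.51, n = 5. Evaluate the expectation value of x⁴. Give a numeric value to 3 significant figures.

⟨x⁴⟩ = ∫ x⁴·|φ|² dx (integrals over the domain).
With sin²θ = (1 − cos2θ)/2 on 0 ≤ x ≤ d: ∫sin²(nπx/d) dx = d/2, ∫x·sin²(nπx/d) dx = d²/4, ∫x²·sin²(nπx/d) dx = d³·(1/6 − 1/(4n²π²)); higher powers xᵏ the same way, integrating xᵏ·cos(2nπx/d) by parts.
⟨x⁴⟩ = 7.7784.

7.78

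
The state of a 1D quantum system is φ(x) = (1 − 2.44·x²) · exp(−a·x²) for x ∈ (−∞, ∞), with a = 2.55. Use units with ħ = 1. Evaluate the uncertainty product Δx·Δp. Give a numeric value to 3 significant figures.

Δx = √(⟨x²⟩−⟨x⟩²), Δp = √(⟨p²⟩−⟨p⟩²).
Expand each integrand as polynomial × e^(−2ax²) and use ∫x^(2j)·e^(−2ax²) dx = (2j−1)!!/(4a)^j · √(π/(2a)), odd powers → 0; here √(π/(2a)) = 0.78486. Differentiate with the product rule, d/dx e^(−ax²) = −2ax·e^(−ax²).
Normalization: ∫|φ|² dx = 0.54409.
⟨x⟩ = 0.0000, ⟨x²⟩ = 0.059831 ⇒ Δx = 0.24460.
⟨p⟩ = 0.0000, ⟨p²⟩ = 6.9117 ⇒ Δp = 2.6290.
Δx·Δp = 0.64306.

0.643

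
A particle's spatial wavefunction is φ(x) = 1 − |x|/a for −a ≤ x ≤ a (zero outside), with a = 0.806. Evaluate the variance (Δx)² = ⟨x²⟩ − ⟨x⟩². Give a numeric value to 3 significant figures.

0.0650

Compute ⟨x⟩ and ⟨x²⟩ separately, then (Δx)² = ⟨x²⟩ − ⟨x⟩².
φ is even, so ∫ over [−a, a] = 2∫₀ᵃ with φ = 1 − x/a there: ∫₀ᵃ (1 − x/a)² dx = a/3, ∫₀ᵃ x²(1 − x/a)² dx = a³/30, ∫₀ᵃ x⁴(1 − x/a)² dx = a⁵/105.
Normalization: ∫|φ|² dx = 0.53733.
⟨x⟩ = 0.0000 and ⟨x²⟩ = 0.064964.
(Δx)² = 0.064964 − (0.0000)² = 0.064964.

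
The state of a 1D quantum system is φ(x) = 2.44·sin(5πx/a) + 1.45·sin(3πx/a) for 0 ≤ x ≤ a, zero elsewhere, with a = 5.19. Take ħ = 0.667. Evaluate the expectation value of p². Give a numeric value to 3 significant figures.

p² φ = −ħ² d²φ/dx²; ⟨p²⟩ = −ħ² ∫ φ*·φ'' dx / ∫|φ|² dx.
d²/dx² sin(jπx/a) = −(jπ/a)²·sin(jπx/a); on 0 ≤ x ≤ a, ∫sin²(jπx/a) dx = a/2 and ∫sin(jπx/a)·sin(lπx/a) dx = 0 for j ≠ l, so only diagonal terms survive in ∫|φ|² and ∫φ·φ″; ∫φ·φ′ dx = [φ²/2] between the walls = 0.
State is unnormalized: ∫|φ|² dx = 20.906, and ∫φ*·(−ħ² φ'') dx = 70.966, so ⟨p²⟩ = 70.966 / 20.906.
⟨p²⟩ = 3.3946.

3.39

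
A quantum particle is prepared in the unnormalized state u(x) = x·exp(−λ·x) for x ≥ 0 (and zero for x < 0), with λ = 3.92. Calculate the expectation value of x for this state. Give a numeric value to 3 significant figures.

⟨x⟩ = ∫ x·|u|² dx / ∫|u|² dx (integrals over the domain).
Every integrand reduces to terms xʲ·e^(−2λx) on [0, ∞); use ∫₀^∞ xʲ·e^(−2λx) dx = j!/(2λ)^(j+1).
State is unnormalized: ∫|u|² dx = 0.0041503, and ∫u*·x·u dx = 0.0015881, so ⟨x⟩ = 0.0015881 / 0.0041503.
⟨x⟩ = 0.38265.

0.383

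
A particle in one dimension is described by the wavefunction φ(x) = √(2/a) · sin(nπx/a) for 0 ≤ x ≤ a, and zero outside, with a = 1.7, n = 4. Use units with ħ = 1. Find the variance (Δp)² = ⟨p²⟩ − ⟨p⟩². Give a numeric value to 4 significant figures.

Compute ⟨p⟩ and ⟨p²⟩ separately; (Δp)² = ⟨p²⟩ − ⟨p⟩².
d/dx sin(nπx/a) = (nπ/a)·cos(nπx/a) and d²/dx² sin(nπx/a) = −(nπ/a)²·sin(nπx/a); on 0 ≤ x ≤ a, ∫sin²(nπx/a) dx = a/2 and ∫sin(nπx/a)·cos(nπx/a) dx = 0.
⟨p⟩ = 0.0000 and ⟨p²⟩ = 54.641.
(Δp)² = 54.641 − (0.0000)² = 54.641.

54.64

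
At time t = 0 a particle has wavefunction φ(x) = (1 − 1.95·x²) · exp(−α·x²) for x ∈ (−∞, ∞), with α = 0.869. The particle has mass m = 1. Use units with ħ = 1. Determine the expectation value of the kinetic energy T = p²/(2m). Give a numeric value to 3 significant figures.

T = −(ħ²/2m) d²/dx², so ⟨T⟩ = −(ħ²/2m) ∫ φ*·φ'' dx / ∫|φ|² dx; with m = 1.
Expand each integrand as polynomial × e^(−2αx²) and use ∫x^(2j)·e^(−2αx²) dx = (2j−1)!!/(4α)^j · √(π/(2α)), odd powers → 0; here √(π/(2α)) = 1.3445. Differentiate with the product rule, d/dx e^(−αx²) = −2αx·e^(−αx²).
State is unnormalized: ∫|φ|² dx = 1.1054, and ∫φ*·(−ħ²/2m · φ'') dx = 2.5265, so ⟨T⟩ = 2.5265 / 1.1054.
⟨T⟩ = 2.2857.

2.29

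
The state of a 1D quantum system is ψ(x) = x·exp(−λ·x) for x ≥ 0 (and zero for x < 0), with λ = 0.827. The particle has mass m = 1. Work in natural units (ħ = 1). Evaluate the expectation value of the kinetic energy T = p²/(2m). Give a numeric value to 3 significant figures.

T = −(ħ²/2m) d²/dx², so ⟨T⟩ = −(ħ²/2m) ∫ ψ*·ψ'' dx / ∫|ψ|² dx; with m = 1.
Differentiate x·exp(−λ·x) with the product rule; every integrand then reduces to terms xʲ·e^(−2λx) on [0, ∞), with ∫₀^∞ xʲ·e^(−2λx) dx = j!/(2λ)^(j+1).
State is unnormalized: ∫|ψ|² dx = 0.44200, and ∫ψ*·(−ħ²/2m · ψ'') dx = 0.15115, so ⟨T⟩ = 0.15115 / 0.44200.
⟨T⟩ = 0.34196.

0.342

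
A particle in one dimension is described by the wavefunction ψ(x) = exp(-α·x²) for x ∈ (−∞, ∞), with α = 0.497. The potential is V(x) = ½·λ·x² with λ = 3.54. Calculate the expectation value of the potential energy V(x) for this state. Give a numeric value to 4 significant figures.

⟨V⟩ = ∫ V(x)·|ψ|² dx / ∫|ψ|² dx.
Gaussian moments: ∫x^(2j)·e^(−2αx²) dx = (2j−1)!!/(4α)^j · √(π/(2α)), odd powers integrate to 0; here √(π/(2α)) = 1.7778.
State is unnormalized: ∫|ψ|² dx = 1.7778, and ∫ψ*·V(x)·ψ dx = 1.5828, so ⟨V⟩ = 1.5828 / 1.7778.
⟨V⟩ = 0.89034.

0.8903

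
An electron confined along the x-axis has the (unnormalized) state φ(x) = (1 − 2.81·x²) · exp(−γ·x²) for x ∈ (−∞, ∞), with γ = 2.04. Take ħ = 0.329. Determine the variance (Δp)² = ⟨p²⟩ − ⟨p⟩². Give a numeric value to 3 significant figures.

0.834

Compute ⟨p⟩ and ⟨p²⟩ separately; (Δp)² = ⟨p²⟩ − ⟨p⟩².
Expand each integrand as polynomial × e^(−2γx²) and use ∫x^(2j)·e^(−2γx²) dx = (2j−1)!!/(4γ)^j · √(π/(2γ)), odd powers → 0; here √(π/(2γ)) = 0.87750. Differentiate with the product rule, d/dx e^(−γx²) = −2γx·e^(−γx²).
Normalization: ∫|φ|² dx = 0.58532.
⟨p⟩ = 0.0000 and ⟨p²⟩ = 0.83382.
(Δp)² = 0.83382 − (0.0000)² = 0.83382.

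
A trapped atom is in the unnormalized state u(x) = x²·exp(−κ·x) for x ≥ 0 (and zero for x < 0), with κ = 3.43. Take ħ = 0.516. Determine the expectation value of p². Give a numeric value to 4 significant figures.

1.044

p² u = −ħ² d²u/dx²; ⟨p²⟩ = −ħ² ∫ u*·u'' dx / ∫|u|² dx.
Differentiate x²·exp(−κ·x) with the product rule; every integrand then reduces to terms xʲ·e^(−2κx) on [0, ∞), with ∫₀^∞ xʲ·e^(−2κx) dx = j!/(2κ)^(j+1).
State is unnormalized: ∫|u|² dx = 0.0015798, and ∫u*·(−ħ² u'') dx = 0.0016495, so ⟨p²⟩ = 0.0016495 / 0.0015798.
⟨p²⟩ = 1.0442.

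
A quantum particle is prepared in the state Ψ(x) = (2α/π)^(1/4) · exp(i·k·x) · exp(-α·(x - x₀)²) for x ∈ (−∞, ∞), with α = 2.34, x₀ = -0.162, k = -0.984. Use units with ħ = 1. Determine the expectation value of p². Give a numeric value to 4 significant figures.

p² Ψ = −ħ² d²Ψ/dx²; ⟨p²⟩ = −ħ² ∫ Ψ*·Ψ'' dx.
Gaussian moments (u = x − x₀): ∫u^(2j)·e^(−2αu²) du = (2j−1)!!/(4α)^j · √(π/(2α)), odd powers integrate to 0; here √(π/(2α)) = 0.81932. Derivatives: Ψ′ = (ik − 2αu)·Ψ, Ψ″ = ((ik − 2αu)² − 2α)·Ψ; the odd-in-u pieces drop out.
⟨p²⟩ = 3.3083.

3.308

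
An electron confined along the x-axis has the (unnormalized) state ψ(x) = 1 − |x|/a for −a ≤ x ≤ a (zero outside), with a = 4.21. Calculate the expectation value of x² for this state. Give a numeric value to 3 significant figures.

1.77

⟨x²⟩ = ∫ x²·|ψ|² dx / ∫|ψ|² dx (integrals over the domain).
ψ is even, so ∫ over [−a, a] = 2∫₀ᵃ with ψ = 1 − x/a there: ∫₀ᵃ (1 − x/a)² dx = a/3, ∫₀ᵃ x²(1 − x/a)² dx = a³/30, ∫₀ᵃ x⁴(1 − x/a)² dx = a⁵/105.
State is unnormalized: ∫|ψ|² dx = 2.8067, and ∫ψ*·x²·ψ dx = 4.9746, so ⟨x²⟩ = 4.9746 / 2.8067.
⟨x²⟩ = 1.7724.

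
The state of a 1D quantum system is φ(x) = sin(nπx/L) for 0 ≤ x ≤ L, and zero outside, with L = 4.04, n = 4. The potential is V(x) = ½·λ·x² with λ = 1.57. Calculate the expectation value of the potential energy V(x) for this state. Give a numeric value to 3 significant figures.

⟨V⟩ = ∫ V(x)·|φ|² dx / ∫|φ|² dx.
With sin²θ = (1 − cos2θ)/2 on 0 ≤ x ≤ L: ∫sin²(nπx/L) dx = L/2, ∫x·sin²(nπx/L) dx = L²/4, ∫x²·sin²(nπx/L) dx = L³·(1/6 − 1/(4n²π²)); higher powers xᵏ the same way, integrating xᵏ·cos(2nπx/L) by parts.
State is unnormalized: ∫|φ|² dx = 2.0200, and ∫φ*·V(x)·φ dx = 8.5451, so ⟨V⟩ = 8.5451 / 2.0200.
⟨V⟩ = 4.2303.

4.23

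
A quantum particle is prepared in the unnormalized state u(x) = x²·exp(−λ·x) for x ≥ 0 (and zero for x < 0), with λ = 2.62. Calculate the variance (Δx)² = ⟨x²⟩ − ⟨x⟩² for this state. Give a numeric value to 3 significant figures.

0.182

Compute ⟨x⟩ and ⟨x²⟩ separately, then (Δx)² = ⟨x²⟩ − ⟨x⟩².
Every integrand reduces to terms xʲ·e^(−2λx) on [0, ∞); use ∫₀^∞ xʲ·e^(−2λx) dx = j!/(2λ)^(j+1).
Normalization: ∫|u|² dx = 0.0060751.
⟨x⟩ = 0.95420 and ⟨x²⟩ = 1.0926.
(Δx)² = 1.0926 − (0.95420)² = 0.18210.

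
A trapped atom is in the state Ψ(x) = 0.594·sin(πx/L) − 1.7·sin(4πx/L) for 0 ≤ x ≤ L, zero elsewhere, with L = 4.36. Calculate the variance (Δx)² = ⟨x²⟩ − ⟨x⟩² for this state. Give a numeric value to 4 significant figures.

1.424

Compute ⟨x⟩ and ⟨x²⟩ separately, then (Δx)² = ⟨x²⟩ − ⟨x⟩².
On 0 ≤ x ≤ L (j ≠ l): ∫sin²(jπx/L) dx = L/2, ∫sin(jπx/L)·sin(lπx/L) dx = 0; diagonal moments ∫x·sin²(jπx/L) dx = L²/4, ∫x²·sin²(jπx/L) dx = L³·(1/6 − 1/(4j²π²)); cross terms ∫x·sin(jπx/L)·sin(lπx/L) dx = 0 for j + l even and −4jlL²/(π²(j² − l²)²) for j + l odd, ∫x²·sin(jπx/L)·sin(lπx/L) dx = (−1)^(j+l)·4jlL³/(π²(j² − l²)²); higher powers the same way via product-to-sum and parts.
Normalization: ∫|Ψ|² dx = 7.0694.
⟨x⟩ = 2.2191 and ⟨x²⟩ = 6.3487.
(Δx)² = 6.3487 − (2.2191)² = 1.4242.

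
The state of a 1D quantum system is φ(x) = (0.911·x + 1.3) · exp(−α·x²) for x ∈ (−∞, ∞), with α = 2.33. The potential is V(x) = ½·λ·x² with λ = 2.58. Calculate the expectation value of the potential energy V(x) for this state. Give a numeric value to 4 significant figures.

0.1523

⟨V⟩ = ∫ V(x)·|φ|² dx / ∫|φ|² dx.
Expand each integrand as polynomial × e^(−2αx²) and use ∫x^(2j)·e^(−2αx²) dx = (2j−1)!!/(4α)^j · √(π/(2α)), odd powers → 0; here √(π/(2α)) = 0.82107.
State is unnormalized: ∫|φ|² dx = 1.4607, and ∫φ*·V(x)·φ dx = 0.22242, so ⟨V⟩ = 0.22242 / 1.4607.
⟨V⟩ = 0.15227.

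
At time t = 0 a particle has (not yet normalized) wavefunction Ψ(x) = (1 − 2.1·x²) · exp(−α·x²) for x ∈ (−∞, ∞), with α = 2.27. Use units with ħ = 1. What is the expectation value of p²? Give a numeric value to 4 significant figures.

5.975

p² Ψ = −ħ² d²Ψ/dx²; ⟨p²⟩ = −ħ² ∫ Ψ*·Ψ'' dx / ∫|Ψ|² dx.
Expand each integrand as polynomial × e^(−2αx²) and use ∫x^(2j)·e^(−2αx²) dx = (2j−1)!!/(4α)^j · √(π/(2α)), odd powers → 0; here √(π/(2α)) = 0.83185. Differentiate with the product rule, d/dx e^(−αx²) = −2αx·e^(−αx²).
State is unnormalized: ∫|Ψ|² dx = 0.58056, and ∫Ψ*·(−ħ² Ψ'') dx = 3.4688, so ⟨p²⟩ = 3.4688 / 0.58056.
⟨p²⟩ = 5.9749.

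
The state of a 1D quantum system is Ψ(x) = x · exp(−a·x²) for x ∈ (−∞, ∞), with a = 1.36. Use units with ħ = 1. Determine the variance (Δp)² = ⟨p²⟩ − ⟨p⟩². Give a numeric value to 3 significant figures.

4.08

Compute ⟨p⟩ and ⟨p²⟩ separately; (Δp)² = ⟨p²⟩ − ⟨p⟩².
Expand each integrand as polynomial × e^(−2ax²) and use ∫x^(2j)·e^(−2ax²) dx = (2j−1)!!/(4a)^j · √(π/(2a)), odd powers → 0; here √(π/(2a)) = 1.0747. Differentiate with the product rule, d/dx e^(−ax²) = −2ax·e^(−ax²).
Normalization: ∫|Ψ|² dx = 0.19756.
⟨p⟩ = 0.0000 and ⟨p²⟩ = 4.0800.
(Δp)² = 4.0800 − (0.0000)² = 4.0800.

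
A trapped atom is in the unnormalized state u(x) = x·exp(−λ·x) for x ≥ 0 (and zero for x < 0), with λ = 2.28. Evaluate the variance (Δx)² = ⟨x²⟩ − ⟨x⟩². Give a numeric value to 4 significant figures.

Compute ⟨x⟩ and ⟨x²⟩ separately, then (Δx)² = ⟨x²⟩ − ⟨x⟩².
Every integrand reduces to terms xʲ·e^(−2λx) on [0, ∞); use ∫₀^∞ xʲ·e^(−2λx) dx = j!/(2λ)^(j+1).
Normalization: ∫|u|² dx = 0.021093.
⟨x⟩ = 0.65789 and ⟨x²⟩ = 0.57710.
(Δx)² = 0.57710 − (0.65789)² = 0.14428.

0.1443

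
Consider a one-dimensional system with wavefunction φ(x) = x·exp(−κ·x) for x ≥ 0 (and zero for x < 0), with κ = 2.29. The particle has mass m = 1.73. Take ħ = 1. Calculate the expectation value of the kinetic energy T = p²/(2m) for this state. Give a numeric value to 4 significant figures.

1.516

T = −(ħ²/2m) d²/dx², so ⟨T⟩ = −(ħ²/2m) ∫ φ*·φ'' dx / ∫|φ|² dx; with m = 1.73.
Differentiate x·exp(−κ·x) with the product rule; every integrand then reduces to terms xʲ·e^(−2κx) on [0, ∞), with ∫₀^∞ xʲ·e^(−2κx) dx = j!/(2κ)^(j+1).
State is unnormalized: ∫|φ|² dx = 0.020818, and ∫φ*·(−ħ²/2m · φ'') dx = 0.031552, so ⟨T⟩ = 0.031552 / 0.020818.
⟨T⟩ = 1.5156.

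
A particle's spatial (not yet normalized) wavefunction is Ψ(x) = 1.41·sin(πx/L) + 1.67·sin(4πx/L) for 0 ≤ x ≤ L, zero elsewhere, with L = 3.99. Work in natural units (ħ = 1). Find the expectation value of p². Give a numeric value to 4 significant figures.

6.049

p² Ψ = −ħ² d²Ψ/dx²; ⟨p²⟩ = −ħ² ∫ Ψ*·Ψ'' dx / ∫|Ψ|² dx.
d²/dx² sin(jπx/L) = −(jπ/L)²·sin(jπx/L); on 0 ≤ x ≤ L, ∫sin²(jπx/L) dx = L/2 and ∫sin(jπx/L)·sin(lπx/L) dx = 0 for j ≠ l, so only diagonal terms survive in ∫|Ψ|² and ∫Ψ·Ψ″; ∫Ψ·Ψ′ dx = [Ψ²/2] between the walls = 0.
State is unnormalized: ∫|Ψ|² dx = 9.5301, and ∫Ψ*·(−ħ² Ψ'') dx = 57.648, so ⟨p²⟩ = 57.648 / 9.5301.
⟨p²⟩ = 6.0490.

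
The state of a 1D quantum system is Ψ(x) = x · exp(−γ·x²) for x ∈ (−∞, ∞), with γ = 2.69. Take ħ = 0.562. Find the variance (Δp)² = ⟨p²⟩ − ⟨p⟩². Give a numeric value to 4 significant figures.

2.549

Compute ⟨p⟩ and ⟨p²⟩ separately; (Δp)² = ⟨p²⟩ − ⟨p⟩².
Expand each integrand as polynomial × e^(−2γx²) and use ∫x^(2j)·e^(−2γx²) dx = (2j−1)!!/(4γ)^j · √(π/(2γ)), odd powers → 0; here √(π/(2γ)) = 0.76416. Differentiate with the product rule, d/dx e^(−γx²) = −2γx·e^(−γx²).
Normalization: ∫|Ψ|² dx = 0.071019.
⟨p⟩ = 0.0000 and ⟨p²⟩ = 2.5489.
(Δp)² = 2.5489 − (0.0000)² = 2.5489.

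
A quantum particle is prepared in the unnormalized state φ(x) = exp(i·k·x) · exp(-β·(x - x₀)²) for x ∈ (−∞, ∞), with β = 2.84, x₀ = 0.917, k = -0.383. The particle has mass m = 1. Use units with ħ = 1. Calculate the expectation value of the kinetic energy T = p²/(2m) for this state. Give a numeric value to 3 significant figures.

1.49

T = −(ħ²/2m) d²/dx², so ⟨T⟩ = −(ħ²/2m) ∫ φ*·φ'' dx / ∫|φ|² dx; with m = 1.
Gaussian moments (u = x − x₀): ∫u^(2j)·e^(−2βu²) du = (2j−1)!!/(4β)^j · √(π/(2β)), odd powers integrate to 0; here √(π/(2β)) = 0.74371. Derivatives: φ′ = (ik − 2βu)·φ, φ″ = ((ik − 2βu)² − 2β)·φ; the odd-in-u pieces drop out.
State is unnormalized: ∫|φ|² dx = 0.74371, and ∫φ*·(−ħ²/2m · φ'') dx = 1.1106, so ⟨T⟩ = 1.1106 / 0.74371.
⟨T⟩ = 1.4933.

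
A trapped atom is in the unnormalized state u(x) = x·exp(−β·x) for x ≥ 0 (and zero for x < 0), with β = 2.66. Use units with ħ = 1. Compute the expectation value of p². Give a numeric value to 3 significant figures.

7.08

p² u = −ħ² d²u/dx²; ⟨p²⟩ = −ħ² ∫ u*·u'' dx / ∫|u|² dx.
Differentiate x·exp(−β·x) with the product rule; every integrand then reduces to terms xʲ·e^(−2βx) on [0, ∞), with ∫₀^∞ xʲ·e^(−2βx) dx = j!/(2β)^(j+1).
State is unnormalized: ∫|u|² dx = 0.013283, and ∫u*·(−ħ² u'') dx = 0.093985, so ⟨p²⟩ = 0.093985 / 0.013283.
⟨p²⟩ = 7.0756.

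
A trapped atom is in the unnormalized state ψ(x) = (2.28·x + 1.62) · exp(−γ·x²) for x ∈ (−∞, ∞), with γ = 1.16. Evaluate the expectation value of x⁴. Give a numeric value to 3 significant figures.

⟨x⁴⟩ = ∫ x⁴·|ψ|² dx / ∫|ψ|² dx (integrals over the domain).
Expand each integrand as polynomial × e^(−2γx²) and use ∫x^(2j)·e^(−2γx²) dx = (2j−1)!!/(4γ)^j · √(π/(2γ)), odd powers → 0; here √(π/(2γ)) = 1.1637.
State is unnormalized: ∫|ψ|² dx = 4.3577, and ∫ψ*·x⁴·ψ dx = 1.3339, so ⟨x⁴⟩ = 1.3339 / 4.3577.
⟨x⁴⟩ = 0.30610.

0.306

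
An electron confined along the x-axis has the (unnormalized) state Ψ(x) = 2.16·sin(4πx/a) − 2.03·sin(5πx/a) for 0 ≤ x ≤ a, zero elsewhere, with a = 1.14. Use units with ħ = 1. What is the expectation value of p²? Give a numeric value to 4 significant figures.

153.6

p² Ψ = −ħ² d²Ψ/dx²; ⟨p²⟩ = −ħ² ∫ Ψ*·Ψ'' dx / ∫|Ψ|² dx.
d²/dx² sin(jπx/a) = −(jπ/a)²·sin(jπx/a); on 0 ≤ x ≤ a, ∫sin²(jπx/a) dx = a/2 and ∫sin(jπx/a)·sin(lπx/a) dx = 0 for j ≠ l, so only diagonal terms survive in ∫|Ψ|² and ∫Ψ·Ψ″; ∫Ψ·Ψ′ dx = [Ψ²/2] between the walls = 0.
State is unnormalized: ∫|Ψ|² dx = 5.0083, and ∫Ψ*·(−ħ² Ψ'') dx = 769.10, so ⟨p²⟩ = 769.10 / 5.0083.
⟨p²⟩ = 153.57.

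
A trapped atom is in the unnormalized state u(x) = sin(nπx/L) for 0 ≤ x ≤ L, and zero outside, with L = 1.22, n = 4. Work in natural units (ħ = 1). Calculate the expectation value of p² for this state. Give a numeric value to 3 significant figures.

106.

p² u = −ħ² d²u/dx²; ⟨p²⟩ = −ħ² ∫ u*·u'' dx / ∫|u|² dx.
d/dx sin(nπx/L) = (nπ/L)·cos(nπx/L) and d²/dx² sin(nπx/L) = −(nπ/L)²·sin(nπx/L); on 0 ≤ x ≤ L, ∫sin²(nπx/L) dx = L/2 and ∫sin(nπx/L)·cos(nπx/L) dx = 0.
State is unnormalized: ∫|u|² dx = 0.61000, and ∫u*·(−ħ² u'') dx = 64.719, so ⟨p²⟩ = 64.719 / 0.61000.
⟨p²⟩ = 106.10.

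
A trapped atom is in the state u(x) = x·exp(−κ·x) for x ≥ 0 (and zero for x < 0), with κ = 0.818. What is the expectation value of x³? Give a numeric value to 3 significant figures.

13.7

⟨x³⟩ = ∫ x³·|u|² dx / ∫|u|² dx (integrals over the domain).
Every integrand reduces to terms xʲ·e^(−2κx) on [0, ∞); use ∫₀^∞ xʲ·e^(−2κx) dx = j!/(2κ)^(j+1).
State is unnormalized: ∫|u|² dx = 0.45675, and ∫u*·x³·u dx = 6.2587, so ⟨x³⟩ = 6.2587 / 0.45675.
⟨x³⟩ = 13.703.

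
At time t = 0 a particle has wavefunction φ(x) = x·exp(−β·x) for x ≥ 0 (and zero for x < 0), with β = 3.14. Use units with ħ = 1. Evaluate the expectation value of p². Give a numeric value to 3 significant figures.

9.86

p² φ = −ħ² d²φ/dx²; ⟨p²⟩ = −ħ² ∫ φ*·φ'' dx / ∫|φ|² dx.
Differentiate x·exp(−β·x) with the product rule; every integrand then reduces to terms xʲ·e^(−2βx) on [0, ∞), with ∫₀^∞ xʲ·e^(−2βx) dx = j!/(2β)^(j+1).
State is unnormalized: ∫|φ|² dx = 0.0080752, and ∫φ*·(−ħ² φ'') dx = 0.079618, so ⟨p²⟩ = 0.079618 / 0.0080752.
⟨p²⟩ = 9.8596.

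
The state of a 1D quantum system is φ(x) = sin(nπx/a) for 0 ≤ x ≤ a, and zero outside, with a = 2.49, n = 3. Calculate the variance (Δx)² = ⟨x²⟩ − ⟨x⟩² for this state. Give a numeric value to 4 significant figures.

0.4818

Compute ⟨x⟩ and ⟨x²⟩ separately, then (Δx)² = ⟨x²⟩ − ⟨x⟩².
With sin²θ = (1 − cos2θ)/2 on 0 ≤ x ≤ a: ∫sin²(nπx/a) dx = a/2, ∫x·sin²(nπx/a) dx = a²/4, ∫x²·sin²(nπx/a) dx = a³·(1/6 − 1/(4n²π²)); higher powers xᵏ the same way, integrating xᵏ·cos(2nπx/a) by parts.
Normalization: ∫|φ|² dx = 1.2450.
⟨x⟩ = 1.2450 and ⟨x²⟩ = 2.0318.
(Δx)² = 2.0318 − (1.2450)² = 0.48177.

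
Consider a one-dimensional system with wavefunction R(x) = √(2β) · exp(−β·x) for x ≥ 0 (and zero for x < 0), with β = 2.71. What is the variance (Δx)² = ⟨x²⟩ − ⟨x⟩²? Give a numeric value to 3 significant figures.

0.0340

Compute ⟨x⟩ and ⟨x²⟩ separately, then (Δx)² = ⟨x²⟩ − ⟨x⟩².
Every integrand reduces to terms xʲ·e^(−2βx) on [0, ∞); use ∫₀^∞ xʲ·e^(−2βx) dx = j!/(2β)^(j+1).
⟨x⟩ = 0.18450 and ⟨x²⟩ = 0.068082.
(Δx)² = 0.068082 − (0.18450)² = 0.034041.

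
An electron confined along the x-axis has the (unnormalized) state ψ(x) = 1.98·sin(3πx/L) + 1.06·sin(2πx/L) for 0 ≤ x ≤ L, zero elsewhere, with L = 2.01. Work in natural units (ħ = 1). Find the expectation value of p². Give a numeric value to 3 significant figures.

19.3

p² ψ = −ħ² d²ψ/dx²; ⟨p²⟩ = −ħ² ∫ ψ*·ψ'' dx / ∫|ψ|² dx.
d²/dx² sin(jπx/L) = −(jπ/L)²·sin(jπx/L); on 0 ≤ x ≤ L, ∫sin²(jπx/L) dx = L/2 and ∫sin(jπx/L)·sin(lπx/L) dx = 0 for j ≠ l, so only diagonal terms survive in ∫|ψ|² and ∫ψ·ψ″; ∫ψ·ψ′ dx = [ψ²/2] between the walls = 0.
State is unnormalized: ∫|ψ|² dx = 5.0692, and ∫ψ*·(−ħ² ψ'') dx = 97.660, so ⟨p²⟩ = 97.660 / 5.0692.
⟨p²⟩ = 19.265.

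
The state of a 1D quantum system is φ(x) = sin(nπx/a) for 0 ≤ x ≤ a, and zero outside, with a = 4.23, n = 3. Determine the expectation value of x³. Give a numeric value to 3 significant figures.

18.3

⟨x³⟩ = ∫ x³·|φ|² dx / ∫|φ|² dx (integrals over the domain).
With sin²θ = (1 − cos2θ)/2 on 0 ≤ x ≤ a: ∫sin²(nπx/a) dx = a/2, ∫x·sin²(nπx/a) dx = a²/4, ∫x²·sin²(nπx/a) dx = a³·(1/6 − 1/(4n²π²)); higher powers xᵏ the same way, integrating xᵏ·cos(2nπx/a) by parts.
State is unnormalized: ∫|φ|² dx = 2.1150, and ∫φ*·x³·φ dx = 38.668, so ⟨x³⟩ = 38.668 / 2.1150.
⟨x³⟩ = 18.283.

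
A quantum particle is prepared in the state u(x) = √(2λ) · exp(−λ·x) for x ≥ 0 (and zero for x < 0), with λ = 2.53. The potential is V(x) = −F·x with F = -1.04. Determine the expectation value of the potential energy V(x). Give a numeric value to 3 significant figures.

⟨V⟩ = ∫ V(x)·|u|² dx.
Every integrand reduces to terms xʲ·e^(−2λx) on [0, ∞); use ∫₀^∞ xʲ·e^(−2λx) dx = j!/(2λ)^(j+1).
⟨V⟩ = 0.20553.

0.206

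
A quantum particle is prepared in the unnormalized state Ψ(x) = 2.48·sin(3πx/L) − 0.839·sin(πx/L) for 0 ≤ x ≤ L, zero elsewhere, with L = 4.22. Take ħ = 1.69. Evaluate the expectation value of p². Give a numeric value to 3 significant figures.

p² Ψ = −ħ² d²Ψ/dx²; ⟨p²⟩ = −ħ² ∫ Ψ*·Ψ'' dx / ∫|Ψ|² dx.
d²/dx² sin(jπx/L) = −(jπ/L)²·sin(jπx/L); on 0 ≤ x ≤ L, ∫sin²(jπx/L) dx = L/2 and ∫sin(jπx/L)·sin(lπx/L) dx = 0 for j ≠ l, so only diagonal terms survive in ∫|Ψ|² and ∫Ψ·Ψ″; ∫Ψ·Ψ′ dx = [Ψ²/2] between the walls = 0.
State is unnormalized: ∫|Ψ|² dx = 14.463, and ∫Ψ*·(−ħ² Ψ'') dx = 187.23, so ⟨p²⟩ = 187.23 / 14.463.
⟨p²⟩ = 12.945.

12.9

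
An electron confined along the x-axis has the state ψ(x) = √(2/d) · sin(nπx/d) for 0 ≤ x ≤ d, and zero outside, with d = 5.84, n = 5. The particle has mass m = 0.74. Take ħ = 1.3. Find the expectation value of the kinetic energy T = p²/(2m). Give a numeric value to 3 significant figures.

T = −(ħ²/2m) d²/dx², so ⟨T⟩ = −(ħ²/2m) ∫ ψ*·ψ'' dx; with m = 0.74.
d/dx sin(nπx/d) = (nπ/d)·cos(nπx/d) and d²/dx² sin(nπx/d) = −(nπ/d)²·sin(nπx/d); on 0 ≤ x ≤ d, ∫sin²(nπx/d) dx = d/2 and ∫sin(nπx/d)·cos(nπx/d) dx = 0.
⟨T⟩ = 8.2611.

8.26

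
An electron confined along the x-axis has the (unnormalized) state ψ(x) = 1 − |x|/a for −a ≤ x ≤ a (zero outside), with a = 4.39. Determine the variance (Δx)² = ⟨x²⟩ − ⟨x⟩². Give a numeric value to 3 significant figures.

Compute ⟨x⟩ and ⟨x²⟩ separately, then (Δx)² = ⟨x²⟩ − ⟨x⟩².
ψ is even, so ∫ over [−a, a] = 2∫₀ᵃ with ψ = 1 − x/a there: ∫₀ᵃ (1 − x/a)² dx = a/3, ∫₀ᵃ x²(1 − x/a)² dx = a³/30, ∫₀ᵃ x⁴(1 − x/a)² dx = a⁵/105.
Normalization: ∫|ψ|² dx = 2.9267.
⟨x⟩ = 0.0000 and ⟨x²⟩ = 1.9272.
(Δx)² = 1.9272 − (0.0000)² = 1.9272.

1.93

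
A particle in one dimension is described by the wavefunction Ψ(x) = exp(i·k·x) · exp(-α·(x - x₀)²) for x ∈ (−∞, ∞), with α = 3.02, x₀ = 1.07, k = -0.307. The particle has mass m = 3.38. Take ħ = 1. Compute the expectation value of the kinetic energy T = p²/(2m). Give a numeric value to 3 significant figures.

0.461

T = −(ħ²/2m) d²/dx², so ⟨T⟩ = −(ħ²/2m) ∫ Ψ*·Ψ'' dx / ∫|Ψ|² dx; with m = 3.38.
Gaussian moments (u = x − x₀): ∫u^(2j)·e^(−2αu²) du = (2j−1)!!/(4α)^j · √(π/(2α)), odd powers integrate to 0; here √(π/(2α)) = 0.72120. Derivatives: Ψ′ = (ik − 2αu)·Ψ, Ψ″ = ((ik − 2αu)² − 2α)·Ψ; the odd-in-u pieces drop out.
State is unnormalized: ∫|Ψ|² dx = 0.72120, and ∫Ψ*·(−ħ²/2m · Ψ'') dx = 0.33225, so ⟨T⟩ = 0.33225 / 0.72120.
⟨T⟩ = 0.46069.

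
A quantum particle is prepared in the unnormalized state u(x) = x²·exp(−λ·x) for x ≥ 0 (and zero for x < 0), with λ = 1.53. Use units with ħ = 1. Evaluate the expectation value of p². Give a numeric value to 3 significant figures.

0.780

p² u = −ħ² d²u/dx²; ⟨p²⟩ = −ħ² ∫ u*·u'' dx / ∫|u|² dx.
Differentiate x²·exp(−λ·x) with the product rule; every integrand then reduces to terms xʲ·e^(−2λx) on [0, ∞), with ∫₀^∞ xʲ·e^(−2λx) dx = j!/(2λ)^(j+1).
State is unnormalized: ∫|u|² dx = 0.089455, and ∫u*·(−ħ² u'') dx = 0.069802, so ⟨p²⟩ = 0.069802 / 0.089455.
⟨p²⟩ = 0.78030.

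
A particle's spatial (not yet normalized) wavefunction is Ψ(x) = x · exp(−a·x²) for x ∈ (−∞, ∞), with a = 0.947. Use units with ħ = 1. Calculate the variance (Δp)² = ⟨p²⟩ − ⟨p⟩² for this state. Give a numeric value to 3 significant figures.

Compute ⟨p⟩ and ⟨p²⟩ separately; (Δp)² = ⟨p²⟩ − ⟨p⟩².
Expand each integrand as polynomial × e^(−2ax²) and use ∫x^(2j)·e^(−2ax²) dx = (2j−1)!!/(4a)^j · √(π/(2a)), odd powers → 0; here √(π/(2a)) = 1.2879. Differentiate with the product rule, d/dx e^(−ax²) = −2ax·e^(−ax²).
Normalization: ∫|Ψ|² dx = 0.34000.
⟨p⟩ = 0.0000 and ⟨p²⟩ = 2.8410.
(Δp)² = 2.8410 − (0.0000)² = 2.8410.

2.84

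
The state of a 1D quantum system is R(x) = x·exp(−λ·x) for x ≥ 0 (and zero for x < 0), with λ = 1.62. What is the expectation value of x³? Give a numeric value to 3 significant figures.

⟨x³⟩ = ∫ x³·|R|² dx / ∫|R|² dx (integrals over the domain).
Every integrand reduces to terms xʲ·e^(−2λx) on [0, ∞); use ∫₀^∞ xʲ·e^(−2λx) dx = j!/(2λ)^(j+1).
State is unnormalized: ∫|R|² dx = 0.058802, and ∫R*·x³·R dx = 0.10373, so ⟨x³⟩ = 0.10373 / 0.058802.
⟨x³⟩ = 1.7641.

1.76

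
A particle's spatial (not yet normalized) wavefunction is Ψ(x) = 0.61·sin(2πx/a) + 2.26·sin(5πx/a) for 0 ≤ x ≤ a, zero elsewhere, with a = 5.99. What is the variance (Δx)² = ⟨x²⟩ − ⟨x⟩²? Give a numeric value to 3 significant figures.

Compute ⟨x⟩ and ⟨x²⟩ separately, then (Δx)² = ⟨x²⟩ − ⟨x⟩².
On 0 ≤ x ≤ a (j ≠ l): ∫sin²(jπx/a) dx = a/2, ∫sin(jπx/a)·sin(lπx/a) dx = 0; diagonal moments ∫x·sin²(jπx/a) dx = a²/4, ∫x²·sin²(jπx/a) dx = a³·(1/6 − 1/(4j²π²)); cross terms ∫x·sin(jπx/a)·sin(lπx/a) dx = 0 for j + l even and −4jla²/(π²(j² − l²)²) for j + l odd, ∫x²·sin(jπx/a)·sin(lπx/a) dx = (−1)^(j+l)·4jla³/(π²(j² − l²)²); higher powers the same way via product-to-sum and parts.
Normalization: ∫|Ψ|² dx = 16.412.
⟨x⟩ = 2.9396 and ⟨x²⟩ = 11.530.
(Δx)² = 11.530 − (2.9396)² = 2.8883.

2.89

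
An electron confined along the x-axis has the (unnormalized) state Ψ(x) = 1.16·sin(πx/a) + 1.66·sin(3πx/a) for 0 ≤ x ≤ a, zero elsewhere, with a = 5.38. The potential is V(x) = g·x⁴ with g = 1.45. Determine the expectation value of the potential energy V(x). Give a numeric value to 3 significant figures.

⟨V⟩ = ∫ V(x)·|Ψ|² dx / ∫|Ψ|² dx.
On 0 ≤ x ≤ a (j ≠ l): ∫sin²(jπx/a) dx = a/2, ∫sin(jπx/a)·sin(lπx/a) dx = 0; diagonal moments ∫x·sin²(jπx/a) dx = a²/4, ∫x²·sin²(jπx/a) dx = a³·(1/6 − 1/(4j²π²)); cross terms ∫x·sin(jπx/a)·sin(lπx/a) dx = 0 for j + l even and −4jla²/(π²(j² − l²)²) for j + l odd, ∫x²·sin(jπx/a)·sin(lπx/a) dx = (−1)^(j+l)·4jla³/(π²(j² − l²)²); higher powers the same way via product-to-sum and parts.
State is unnormalized: ∫|Ψ|² dx = 11.032, and ∫Ψ*·V(x)·Ψ dx = 2977.5, so ⟨V⟩ = 2977.5 / 11.032.
⟨V⟩ = 269.89.

270.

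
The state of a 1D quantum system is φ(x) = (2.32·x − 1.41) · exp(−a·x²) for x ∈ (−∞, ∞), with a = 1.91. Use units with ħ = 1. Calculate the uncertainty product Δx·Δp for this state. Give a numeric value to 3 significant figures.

Δx = √(⟨x²⟩−⟨x⟩²), Δp = √(⟨p²⟩−⟨p⟩²).
Expand each integrand as polynomial × e^(−2ax²) and use ∫x^(2j)·e^(−2ax²) dx = (2j−1)!!/(4a)^j · √(π/(2a)), odd powers → 0; here √(π/(2a)) = 0.90687. Differentiate with the product rule, d/dx e^(−ax²) = −2ax·e^(−ax²).
Normalization: ∫|φ|² dx = 2.4418.
⟨x⟩ = -0.31803, ⟨x²⟩ = 0.19938 ⇒ Δx = 0.31343.
⟨p⟩ = 0.0000, ⟨p²⟩ = 2.9095 ⇒ Δp = 1.7057.
Δx·Δp = 0.53462.

0.535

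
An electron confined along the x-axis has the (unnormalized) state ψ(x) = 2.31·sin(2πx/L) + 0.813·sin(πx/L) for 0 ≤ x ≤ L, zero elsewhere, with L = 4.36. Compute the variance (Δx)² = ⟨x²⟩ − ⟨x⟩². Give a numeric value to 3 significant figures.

Compute ⟨x⟩ and ⟨x²⟩ separately, then (Δx)² = ⟨x²⟩ − ⟨x⟩².
On 0 ≤ x ≤ L (j ≠ l): ∫sin²(jπx/L) dx = L/2, ∫sin(jπx/L)·sin(lπx/L) dx = 0; diagonal moments ∫x·sin²(jπx/L) dx = L²/4, ∫x²·sin²(jπx/L) dx = L³·(1/6 − 1/(4j²π²)); cross terms ∫x·sin(jπx/L)·sin(lπx/L) dx = 0 for j + l even and −4jlL²/(π²(j² − l²)²) for j + l odd, ∫x²·sin(jπx/L)·sin(lπx/L) dx = (−1)^(j+l)·4jlL³/(π²(j² − l²)²); higher powers the same way via product-to-sum and parts.
Normalization: ∫|ψ|² dx = 13.074.
⟨x⟩ = 1.6881 and ⟨x²⟩ = 3.8716.
(Δx)² = 3.8716 − (1.6881)² = 1.0218.

1.02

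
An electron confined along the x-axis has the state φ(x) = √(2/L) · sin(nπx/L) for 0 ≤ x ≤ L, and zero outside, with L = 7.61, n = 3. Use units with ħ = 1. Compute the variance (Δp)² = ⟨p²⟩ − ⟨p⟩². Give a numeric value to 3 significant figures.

1.53

Compute ⟨p⟩ and ⟨p²⟩ separately; (Δp)² = ⟨p²⟩ − ⟨p⟩².
d/dx sin(nπx/L) = (nπ/L)·cos(nπx/L) and d²/dx² sin(nπx/L) = −(nπ/L)²·sin(nπx/L); on 0 ≤ x ≤ L, ∫sin²(nπx/L) dx = L/2 and ∫sin(nπx/L)·cos(nπx/L) dx = 0.
⟨p⟩ = 0.0000 and ⟨p²⟩ = 1.5338.
(Δp)² = 1.5338 − (0.0000)² = 1.5338.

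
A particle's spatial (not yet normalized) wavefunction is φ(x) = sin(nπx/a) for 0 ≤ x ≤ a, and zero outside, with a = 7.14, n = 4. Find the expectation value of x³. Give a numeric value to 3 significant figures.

⟨x³⟩ = ∫ x³·|φ|² dx / ∫|φ|² dx (integrals over the domain).
With sin²θ = (1 − cos2θ)/2 on 0 ≤ x ≤ a: ∫sin²(nπx/a) dx = a/2, ∫x·sin²(nπx/a) dx = a²/4, ∫x²·sin²(nπx/a) dx = a³·(1/6 − 1/(4n²π²)); higher powers xᵏ the same way, integrating xᵏ·cos(2nπx/a) by parts.
State is unnormalized: ∫|φ|² dx = 3.5700, and ∫φ*·x³·φ dx = 318.69, so ⟨x³⟩ = 318.69 / 3.5700.
⟨x³⟩ = 89.270.

89.3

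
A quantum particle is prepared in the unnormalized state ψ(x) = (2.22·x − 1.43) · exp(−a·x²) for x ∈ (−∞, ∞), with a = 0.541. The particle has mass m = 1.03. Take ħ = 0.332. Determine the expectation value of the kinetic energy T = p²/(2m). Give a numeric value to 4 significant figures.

T = −(ħ²/2m) d²/dx², so ⟨T⟩ = −(ħ²/2m) ∫ ψ*·ψ'' dx / ∫|ψ|² dx; with m = 1.03.
Expand each integrand as polynomial × e^(−2ax²) and use ∫x^(2j)·e^(−2ax²) dx = (2j−1)!!/(4a)^j · √(π/(2a)), odd powers → 0; here √(π/(2a)) = 1.7040. Differentiate with the product rule, d/dx e^(−ax²) = −2ax·e^(−ax²).
State is unnormalized: ∫|ψ|² dx = 7.3651, and ∫ψ*·(−ħ²/2m · ψ'') dx = 0.43787, so ⟨T⟩ = 0.43787 / 7.3651.
⟨T⟩ = 0.059452.

0.05945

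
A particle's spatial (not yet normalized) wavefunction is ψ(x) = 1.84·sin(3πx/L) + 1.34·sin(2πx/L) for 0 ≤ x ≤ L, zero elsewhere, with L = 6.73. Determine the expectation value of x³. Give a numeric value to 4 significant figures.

⟨x³⟩ = ∫ x³·|ψ|² dx / ∫|ψ|² dx (integrals over the domain).
On 0 ≤ x ≤ L (j ≠ l): ∫sin²(jπx/L) dx = L/2, ∫sin(jπx/L)·sin(lπx/L) dx = 0; diagonal moments ∫x·sin²(jπx/L) dx = L²/4, ∫x²·sin²(jπx/L) dx = L³·(1/6 − 1/(4j²π²)); cross terms ∫x·sin(jπx/L)·sin(lπx/L) dx = 0 for j + l even and −4jlL²/(π²(j² − l²)²) for j + l odd, ∫x²·sin(jπx/L)·sin(lπx/L) dx = (−1)^(j+l)·4jlL³/(π²(j² − l²)²); higher powers the same way via product-to-sum and parts.
State is unnormalized: ∫|ψ|² dx = 17.435, and ∫ψ*·x³·ψ dx = 410.46, so ⟨x³⟩ = 410.46 / 17.435.
⟨x³⟩ = 23.543.

23.54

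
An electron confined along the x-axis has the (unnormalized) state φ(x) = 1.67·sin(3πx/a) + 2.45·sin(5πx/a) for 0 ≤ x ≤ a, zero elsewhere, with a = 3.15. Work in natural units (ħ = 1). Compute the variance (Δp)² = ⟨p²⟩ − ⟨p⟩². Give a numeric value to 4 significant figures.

Compute ⟨p⟩ and ⟨p²⟩ separately; (Δp)² = ⟨p²⟩ − ⟨p⟩².
d²/dx² sin(jπx/a) = −(jπ/a)²·sin(jπx/a); on 0 ≤ x ≤ a, ∫sin²(jπx/a) dx = a/2 and ∫sin(jπx/a)·sin(lπx/a) dx = 0 for j ≠ l, so only diagonal terms survive in ∫|φ|² and ∫φ·φ″; ∫φ·φ′ dx = [φ²/2] between the walls = 0.
Normalization: ∫|φ|² dx = 13.846.
⟨p⟩ = 0.0000 and ⟨p²⟩ = 19.818.
(Δp)² = 19.818 − (0.0000)² = 19.818.

19.82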